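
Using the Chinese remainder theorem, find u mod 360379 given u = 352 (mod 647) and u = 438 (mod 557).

647⁻¹ mod 557: 647·229 ≡ 1 (mod 557), so 647⁻¹ ≡ 229.
u = 352 + 647·((438 − 352)·229 mod 557) = 352 + 647·199 = 129105.

129105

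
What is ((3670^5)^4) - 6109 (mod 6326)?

5431

(3670)^5 ≡ 2326 (mod 6326)
(2326)^4 ≡ 5214 (mod 6326)
5214 - 6109 = -895 ≡ 5431 (mod 6326)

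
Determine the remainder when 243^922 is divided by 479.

922 in binary is 1110011010, i.e. 922 = 512 + 256 + 128 + 16 + 8 + 2.
243^1 ≡ 243 (mod 479)
243^2 ≡ 243^2 = 59049 ≡ 132 (mod 479)
243^4 ≡ 132^2 = 17424 ≡ 180 (mod 479)
243^8 ≡ 180^2 = 32400 ≡ 307 (mod 479)
243^16 ≡ 307^2 = 94249 ≡ 365 (mod 479)
243^32 ≡ 365^2 = 133225 ≡ 63 (mod 479)
243^64 ≡ 63^2 = 3969 ≡ 137 (mod 479)
243^128 ≡ 137^2 = 18769 ≡ 88 (mod 479)
243^256 ≡ 88^2 = 7744 ≡ 80 (mod 479)
243^512 ≡ 80^2 = 6400 ≡ 173 (mod 479)
243^922 = 243^512 * 243^256 * 243^128 * 243^16 * 243^8 * 243^2 ≡ 173 * 80 * 88 * 365 * 307 * 132 (mod 479).
Accumulate the product:
173 * 80 = 13840 ≡ 428
428 * 88 = 37664 ≡ 302
302 * 365 = 110230 ≡ 60
60 * 307 = 18420 ≡ 218
218 * 132 = 28776 ≡ 36

36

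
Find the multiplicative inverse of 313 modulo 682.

207

682 = 2×313 + 56
313 = 5×56 + 33
56 = 1×33 + 23
33 = 1×23 + 10
23 = 2×10 + 3
10 = 3×3 + 1
3 = 3×1 + 0
gcd(313, 682) = 1, so the inverse exists.
Back-substitute for 1:
1 = 1×10 − 3×3
  = −3×23 + 7×10
  = 7×33 − 10×23
  = −10×56 + 17×33
  = 17×313 − 95×56
  = −95×682 + 207×313
So 313⁻¹ ≡ 207 (mod 682).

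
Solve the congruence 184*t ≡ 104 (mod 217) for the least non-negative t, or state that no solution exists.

gcd(184, 217) = 1, so a unique solution mod 217 exists.
184⁻¹ ≡ 46 (mod 217).
t ≡ 46*104 ≡ 10 (mod 217).

10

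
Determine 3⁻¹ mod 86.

29

Run the extended Euclidean algorithm:
86 = 28×3 + 2
3 = 1×2 + 1
2 = 2×1 + 0
gcd(3, 86) = 1, so the inverse exists.
Bézout: 1 = −1×86 + 29×3.
So 3⁻¹ ≡ 29 (mod 86).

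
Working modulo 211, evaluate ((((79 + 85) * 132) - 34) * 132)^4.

79 + 85 = 164
164 * 132 = 21648 ≡ 126 (mod 211)
126 - 34 = 92
92 * 132 = 12144 ≡ 117 (mod 211)
(117)^4 ≡ 43 (mod 211)

43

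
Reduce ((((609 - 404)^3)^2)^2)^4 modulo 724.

25

609 - 404 = 205
(205)^3 ≡ 249 (mod 724)
(249)^2 ≡ 461 (mod 724)
(461)^2 ≡ 389 (mod 724)
(389)^4 ≡ 25 (mod 724)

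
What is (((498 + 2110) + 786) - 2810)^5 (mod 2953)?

1515

498 + 2110 = 2608
2608 + 786 = 3394 ≡ 441 (mod 2953)
441 - 2810 = -2369 ≡ 584 (mod 2953)
(584)^5 ≡ 1515 (mod 2953)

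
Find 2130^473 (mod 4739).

Using repeated squaring:
473 in binary is 111011001, i.e. 473 = 256 + 128 + 64 + 16 + 8 + 1.
2130^1 ≡ 2130 (mod 4739)
2130^2 ≡ 2130^2 = 4536900 ≡ 1677 (mod 4739)
2130^4 ≡ 1677^2 = 2812329 ≡ 2102 (mod 4739)
2130^8 ≡ 2102^2 = 4418404 ≡ 1656 (mod 4739)
2130^16 ≡ 1656^2 = 2742336 ≡ 3194 (mod 4739)
2130^32 ≡ 3194^2 = 10201636 ≡ 3308 (mod 4739)
2130^64 ≡ 3308^2 = 10942864 ≡ 513 (mod 4739)
2130^128 ≡ 513^2 = 263169 ≡ 2524 (mod 4739)
2130^256 ≡ 2524^2 = 6370576 ≡ 1360 (mod 4739)
2130^473 = 2130^256 × 2130^128 × 2130^64 × 2130^16 × 2130^8 × 2130^1 ≡ 1360 × 2524 × 513 × 3194 × 1656 × 2130 (mod 4739).
Accumulate the product:
1360 × 2524 = 3432640 ≡ 1604
1604 × 513 = 822852 ≡ 3005
3005 × 3194 = 9597970 ≡ 1495
1495 × 1656 = 2475720 ≡ 1962
1962 × 2130 = 4179060 ≡ 4001

4001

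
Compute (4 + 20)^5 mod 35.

19

4 + 20 = 24
(24)^5 ≡ 19 (mod 35)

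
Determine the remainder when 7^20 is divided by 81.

Compute successive squares:
20 in binary is 10100, i.e. 20 = 16 + 4.
7^1 ≡ 7 (mod 81)
7^2 ≡ 7^2 = 49 (mod 81)
7^4 ≡ 49^2 = 2401 ≡ 52 (mod 81)
7^8 ≡ 52^2 = 2704 ≡ 31 (mod 81)
7^16 ≡ 31^2 = 961 ≡ 70 (mod 81)
7^20 = 7^16 × 7^4 ≡ 70 × 52 (mod 81).
70 × 52 = 3640 ≡ 76 (mod 81).

76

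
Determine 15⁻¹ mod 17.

8

Apply the Euclidean algorithm and back-substitute:
17 = 1×15 + 2
15 = 7×2 + 1
2 = 2×1 + 0
gcd(15, 17) = 1, so the inverse exists.
Back-substitute for 1:
1 = 1×15 − 7×2
  = −7×17 + 8×15
So 15⁻¹ ≡ 8 (mod 17).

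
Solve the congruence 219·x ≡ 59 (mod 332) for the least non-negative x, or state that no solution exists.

117

gcd(219, 332) = 1, so a unique solution mod 332 exists.
219⁻¹ ≡ 47 (mod 332).
x ≡ 47·59 ≡ 117 (mod 332).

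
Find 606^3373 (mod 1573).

3373 in binary is 110100101101, i.e. 3373 = 2048 + 1024 + 256 + 32 + 8 + 4 + 1.
606^1 ≡ 606 (mod 1573)
606^2 ≡ 606^2 = 367236 ≡ 727 (mod 1573)
606^4 ≡ 727^2 = 528529 ≡ 1 (mod 1573)
606^8 ≡ 1^2 = 1 (mod 1573)
606^16 ≡ 1^2 = 1 (mod 1573)
606^32 ≡ 1^2 = 1 (mod 1573)
606^64 ≡ 1^2 = 1 (mod 1573)
606^128 ≡ 1^2 = 1 (mod 1573)
606^256 ≡ 1^2 = 1 (mod 1573)
606^512 ≡ 1^2 = 1 (mod 1573)
606^1024 ≡ 1^2 = 1 (mod 1573)
606^2048 ≡ 1^2 = 1 (mod 1573)
606^3373 = 606^2048 × 606^1024 × 606^256 × 606^32 × 606^8 × 606^4 × 606^1 ≡ 1 × 1 × 1 × 1 × 1 × 1 × 606 (mod 1573).
Accumulate the product:
1 × 1 = 1
1 × 1 = 1
1 × 1 = 1
1 × 1 = 1
1 × 1 = 1
1 × 606 = 606

606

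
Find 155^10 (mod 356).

257

155^1 ≡ 155 (mod 356)
155^2 ≡ 155^2 = 24025 ≡ 173 (mod 356)
155^4 ≡ 173^2 = 29929 ≡ 25 (mod 356)
155^8 ≡ 25^2 = 625 ≡ 269 (mod 356)
155^10 = 155^8 × 155^2 ≡ 269 × 173 (mod 356).
269 × 173 = 46537 ≡ 257 (mod 356).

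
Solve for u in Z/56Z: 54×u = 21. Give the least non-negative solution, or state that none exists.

gcd(54, 56) = 2, and 2 does not divide 21.
So the congruence has no solution.

no solution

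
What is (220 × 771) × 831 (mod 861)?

771

220 × 771 = 169620 ≡ 3 (mod 861)
3 × 831 = 2493 ≡ 771 (mod 861)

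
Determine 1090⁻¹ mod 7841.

Run the extended Euclidean algorithm:
7841 = 7·1090 + 211
1090 = 5·211 + 35
211 = 6·35 + 1
35 = 35·1 + 0
gcd(1090, 7841) = 1, so the inverse exists.
Bézout: 1 = 31·7841 − 223·1090.
So 1090⁻¹ ≡ −223 ≡ 7618 (mod 7841).

7618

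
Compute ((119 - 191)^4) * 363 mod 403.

119 - 191 = -72 ≡ 331 (mod 403)
(331)^4 ≡ 204 (mod 403)
204 * 363 = 74052 ≡ 303 (mod 403)

303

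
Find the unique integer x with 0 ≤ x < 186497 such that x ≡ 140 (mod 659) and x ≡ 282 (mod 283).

659⁻¹ mod 283: 659·70 ≡ 1 (mod 283), so 659⁻¹ ≡ 70.
x = 140 + 659·((282 − 140)·70 mod 283) = 140 + 659·35 = 23205.
Check: 23205 mod 659 = 140, 23205 mod 283 = 282. ✓

23205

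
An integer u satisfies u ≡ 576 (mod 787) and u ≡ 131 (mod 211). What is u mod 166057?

161124

787⁻¹ mod 211: 787·37 ≡ 1 (mod 211), so 787⁻¹ ≡ 37.
u = 576 + 787·((131 − 576)·37 mod 211) = 576 + 787·204 = 161124.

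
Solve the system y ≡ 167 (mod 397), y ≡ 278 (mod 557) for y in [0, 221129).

59320

397⁻¹ mod 557: 397·463 ≡ 1 (mod 557), so 397⁻¹ ≡ 463.
y = 167 + 397·((278 − 167)·463 mod 557) = 167 + 397·149 = 59320.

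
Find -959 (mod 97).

-959 = -10×97 + 11, so -959 ≡ 11 (mod 97).

11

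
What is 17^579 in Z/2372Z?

1745

17^1 ≡ 17 (mod 2372)
17^2 ≡ 17^2 = 289 (mod 2372)
17^4 ≡ 289^2 = 83521 ≡ 501 (mod 2372)
17^8 ≡ 501^2 = 251001 ≡ 1941 (mod 2372)
17^16 ≡ 1941^2 = 3767481 ≡ 745 (mod 2372)
17^32 ≡ 745^2 = 555025 ≡ 2349 (mod 2372)
17^64 ≡ 2349^2 = 5517801 ≡ 529 (mod 2372)
17^128 ≡ 529^2 = 279841 ≡ 2317 (mod 2372)
17^256 ≡ 2317^2 = 5368489 ≡ 653 (mod 2372)
17^512 ≡ 653^2 = 426409 ≡ 1821 (mod 2372)
17^579 = 17^512 × 17^64 × 17^2 × 17^1 ≡ 1821 × 529 × 289 × 17 (mod 2372).
Accumulate the product:
1821 × 529 = 963309 ≡ 277
277 × 289 = 80053 ≡ 1777
1777 × 17 = 30209 ≡ 1745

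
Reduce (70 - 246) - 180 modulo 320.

70 - 246 = -176 ≡ 144 (mod 320)
144 - 180 = -36 ≡ 284 (mod 320)

284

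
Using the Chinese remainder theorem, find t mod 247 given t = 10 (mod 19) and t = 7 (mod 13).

124

19⁻¹ mod 13: 19*11 ≡ 1 (mod 13), so 19⁻¹ ≡ 11.
t = 10 + 19*((7 − 10)*11 mod 13) = 10 + 19*6 = 124.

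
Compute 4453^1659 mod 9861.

Compute successive squares:
4453^1 ≡ 4453 (mod 9861)
4453^2 ≡ 4453^2 = 19829209 ≡ 8599 (mod 9861)
4453^4 ≡ 8599^2 = 73942801 ≡ 5023 (mod 9861)
4453^8 ≡ 5023^2 = 25230529 ≡ 6091 (mod 9861)
4453^16 ≡ 6091^2 = 37100281 ≡ 3199 (mod 9861)
4453^32 ≡ 3199^2 = 10233601 ≡ 7744 (mod 9861)
4453^64 ≡ 7744^2 = 59969536 ≡ 4795 (mod 9861)
4453^128 ≡ 4795^2 = 22992025 ≡ 6034 (mod 9861)
4453^256 ≡ 6034^2 = 36409156 ≡ 2344 (mod 9861)
4453^512 ≡ 2344^2 = 5494336 ≡ 1759 (mod 9861)
4453^1024 ≡ 1759^2 = 3094081 ≡ 7588 (mod 9861)
4453^1659 = 4453^1024 × 4453^512 × 4453^64 × 4453^32 × 4453^16 × 4453^8 × 4453^2 × 4453^1 ≡ 7588 × 1759 × 4795 × 7744 × 3199 × 6091 × 8599 × 4453 (mod 9861).
Accumulate the product:
7588 × 1759 = 13347292 ≡ 5359
5359 × 4795 = 25696405 ≡ 8500
8500 × 7744 = 65824000 ≡ 1825
1825 × 3199 = 5838175 ≡ 463
463 × 6091 = 2820133 ≡ 9748
9748 × 8599 = 83823052 ≡ 4552
4552 × 4453 = 20270056 ≡ 5701

5701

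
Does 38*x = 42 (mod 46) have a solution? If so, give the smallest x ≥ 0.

12

gcd(38, 46) = 2, and 2 | 42, so solutions exist.
Divide through by 2: 19*x ≡ 21 (mod 23).
19⁻¹ ≡ 17 (mod 23).
x ≡ 17*21 ≡ 12 (mod 23).
The smallest non-negative solution is x = 12.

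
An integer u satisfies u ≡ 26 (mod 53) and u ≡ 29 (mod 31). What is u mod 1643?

53⁻¹ mod 31: 53×24 ≡ 1 (mod 31), so 53⁻¹ ≡ 24.
u = 26 + 53×((29 − 26)×24 mod 31) = 26 + 53×10 = 556.

556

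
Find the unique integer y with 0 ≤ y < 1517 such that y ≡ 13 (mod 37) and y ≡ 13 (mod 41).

13

37⁻¹ mod 41: 37×10 ≡ 1 (mod 41), so 37⁻¹ ≡ 10.
y = 13 + 37×((13 − 13)×10 mod 41) = 13 + 37×0 = 13.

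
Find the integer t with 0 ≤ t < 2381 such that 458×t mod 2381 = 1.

1596

Run the extended Euclidean algorithm:
2381 = 5×458 + 91
458 = 5×91 + 3
91 = 30×3 + 1
3 = 3×1 + 0
gcd(458, 2381) = 1, so the inverse exists.
Bézout: 1 = 151×2381 − 785×458.
So 458⁻¹ ≡ −785 ≡ 1596 (mod 2381).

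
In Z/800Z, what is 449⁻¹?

449

By the extended Euclidean algorithm:
800 = 1·449 + 351
449 = 1·351 + 98
351 = 3·98 + 57
98 = 1·57 + 41
57 = 1·41 + 16
41 = 2·16 + 9
16 = 1·9 + 7
9 = 1·7 + 2
7 = 3·2 + 1
2 = 2·1 + 0
gcd(449, 800) = 1, so the inverse exists.
Bézout: 1 = 197·800 − 351·449.
So 449⁻¹ ≡ −351 ≡ 449 (mod 800).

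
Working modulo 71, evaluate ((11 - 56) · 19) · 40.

11 - 56 = -45 ≡ 26 (mod 71)
26 · 19 = 494 ≡ 68 (mod 71)
68 · 40 = 2720 ≡ 22 (mod 71)

22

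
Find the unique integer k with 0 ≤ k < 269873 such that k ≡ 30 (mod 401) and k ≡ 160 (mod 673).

401⁻¹ mod 673: 401×240 ≡ 1 (mod 673), so 401⁻¹ ≡ 240.
k = 30 + 401×((160 − 30)×240 mod 673) = 30 + 401×242 = 97072.

97072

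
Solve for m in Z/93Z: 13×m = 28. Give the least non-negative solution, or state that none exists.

gcd(13, 93) = 1, so a unique solution mod 93 exists.
13⁻¹ ≡ 43 (mod 93).
m ≡ 43×28 ≡ 88 (mod 93).

88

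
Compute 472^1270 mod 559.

Compute successive squares:
472^1 ≡ 472 (mod 559)
472^2 ≡ 472^2 = 222784 ≡ 302 (mod 559)
472^4 ≡ 302^2 = 91204 ≡ 87 (mod 559)
472^8 ≡ 87^2 = 7569 ≡ 302 (mod 559)
472^16 ≡ 302^2 = 91204 ≡ 87 (mod 559)
472^32 ≡ 87^2 = 7569 ≡ 302 (mod 559)
472^64 ≡ 302^2 = 91204 ≡ 87 (mod 559)
472^128 ≡ 87^2 = 7569 ≡ 302 (mod 559)
472^256 ≡ 302^2 = 91204 ≡ 87 (mod 559)
472^512 ≡ 87^2 = 7569 ≡ 302 (mod 559)
472^1024 ≡ 302^2 = 91204 ≡ 87 (mod 559)
472^1270 = 472^1024 · 472^128 · 472^64 · 472^32 · 472^16 · 472^4 · 472^2 ≡ 87 · 302 · 87 · 302 · 87 · 87 · 302 (mod 559).
Accumulate the product:
87 · 302 = 26274 ≡ 1
1 · 87 = 87
87 · 302 = 26274 ≡ 1
1 · 87 = 87
87 · 87 = 7569 ≡ 302
302 · 302 = 91204 ≡ 87

87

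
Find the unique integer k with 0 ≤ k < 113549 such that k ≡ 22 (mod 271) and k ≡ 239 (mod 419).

271⁻¹ mod 419: 271*201 ≡ 1 (mod 419), so 271⁻¹ ≡ 201.
k = 22 + 271*((239 − 22)*201 mod 419) = 22 + 271*41 = 11133.

11133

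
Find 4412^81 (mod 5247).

3257

By square-and-multiply:
81 in binary is 1010001, i.e. 81 = 64 + 16 + 1.
4412^1 ≡ 4412 (mod 5247)
4412^2 ≡ 4412^2 = 19465744 ≡ 4621 (mod 5247)
4412^4 ≡ 4621^2 = 21353641 ≡ 3598 (mod 5247)
4412^8 ≡ 3598^2 = 12945604 ≡ 1255 (mod 5247)
4412^16 ≡ 1255^2 = 1575025 ≡ 925 (mod 5247)
4412^32 ≡ 925^2 = 855625 ≡ 364 (mod 5247)
4412^64 ≡ 364^2 = 132496 ≡ 1321 (mod 5247)
4412^81 = 4412^64 × 4412^16 × 4412^1 ≡ 1321 × 925 × 4412 (mod 5247).
Accumulate the product:
1321 × 925 = 1221925 ≡ 4621
4621 × 4412 = 20387852 ≡ 3257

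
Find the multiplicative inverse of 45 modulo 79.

79 = 1*45 + 34
45 = 1*34 + 11
34 = 3*11 + 1
11 = 11*1 + 0
gcd(45, 79) = 1, so the inverse exists.
Bézout: 1 = 4*79 − 7*45.
So 45⁻¹ ≡ −7 ≡ 72 (mod 79).

72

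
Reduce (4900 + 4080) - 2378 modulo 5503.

4900 + 4080 = 8980 ≡ 3477 (mod 5503)
3477 - 2378 = 1099

1099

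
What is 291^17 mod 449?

17 in binary is 10001, i.e. 17 = 16 + 1.
291^1 ≡ 291 (mod 449)
291^2 ≡ 291^2 = 84681 ≡ 269 (mod 449)
291^4 ≡ 269^2 = 72361 ≡ 72 (mod 449)
291^8 ≡ 72^2 = 5184 ≡ 245 (mod 449)
291^16 ≡ 245^2 = 60025 ≡ 308 (mod 449)
291^17 = 291^16 × 291^1 ≡ 308 × 291 (mod 449).
308 × 291 = 89628 ≡ 277 (mod 449).

277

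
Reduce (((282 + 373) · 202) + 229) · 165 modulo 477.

393

282 + 373 = 655 ≡ 178 (mod 477)
178 · 202 = 35956 ≡ 181 (mod 477)
181 + 229 = 410
410 · 165 = 67650 ≡ 393 (mod 477)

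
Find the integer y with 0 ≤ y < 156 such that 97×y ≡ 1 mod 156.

Run the extended Euclidean algorithm:
156 = 1×97 + 59
97 = 1×59 + 38
59 = 1×38 + 21
38 = 1×21 + 17
21 = 1×17 + 4
17 = 4×4 + 1
4 = 4×1 + 0
gcd(97, 156) = 1, so the inverse exists.
Bézout: 1 = −23×156 + 37×97.
So 97⁻¹ ≡ 37 (mod 156).

37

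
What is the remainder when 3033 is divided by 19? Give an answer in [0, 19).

3033 = 159*19 + 12, so 3033 ≡ 12 (mod 19).

12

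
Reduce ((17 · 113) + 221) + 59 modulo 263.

17 · 113 = 1921 ≡ 80 (mod 263)
80 + 221 = 301 ≡ 38 (mod 263)
38 + 59 = 97

97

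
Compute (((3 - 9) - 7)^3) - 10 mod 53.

19

3 - 9 = -6 ≡ 47 (mod 53)
47 - 7 = 40
(40)^3 ≡ 29 (mod 53)
29 - 10 = 19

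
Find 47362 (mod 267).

103

47362 = 177·267 + 103, so 47362 ≡ 103 (mod 267).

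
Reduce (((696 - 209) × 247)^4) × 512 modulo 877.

696 - 209 = 487
487 × 247 = 120289 ≡ 140 (mod 877)
(140)^4 ≡ 674 (mod 877)
674 × 512 = 345088 ≡ 427 (mod 877)

427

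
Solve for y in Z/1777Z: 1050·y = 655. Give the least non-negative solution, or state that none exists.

gcd(1050, 1777) = 1, so a unique solution mod 1777 exists.
1050⁻¹ ≡ 1755 (mod 1777).
y ≡ 1755·655 ≡ 1583 (mod 1777).

1583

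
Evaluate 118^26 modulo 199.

155

Using repeated squaring:
26 in binary is 11010, i.e. 26 = 16 + 8 + 2.
118^1 ≡ 118 (mod 199)
118^2 ≡ 118^2 = 13924 ≡ 193 (mod 199)
118^4 ≡ 193^2 = 37249 ≡ 36 (mod 199)
118^8 ≡ 36^2 = 1296 ≡ 102 (mod 199)
118^16 ≡ 102^2 = 10404 ≡ 56 (mod 199)
118^26 = 118^16 * 118^8 * 118^2 ≡ 56 * 102 * 193 (mod 199).
Accumulate the product:
56 * 102 = 5712 ≡ 140
140 * 193 = 27020 ≡ 155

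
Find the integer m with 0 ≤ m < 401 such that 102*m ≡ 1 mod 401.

By the extended Euclidean algorithm:
401 = 3×102 + 95
102 = 1×95 + 7
95 = 13×7 + 4
7 = 1×4 + 3
4 = 1×3 + 1
3 = 3×1 + 0
gcd(102, 401) = 1, so the inverse exists.
Bézout: 1 = 29×401 − 114×102.
So 102⁻¹ ≡ −114 ≡ 287 (mod 401).

287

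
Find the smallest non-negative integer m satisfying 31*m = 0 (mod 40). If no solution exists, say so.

gcd(31, 40) = 1, so a unique solution mod 40 exists.
31⁻¹ ≡ 31 (mod 40).
m ≡ 31*0 ≡ 0 (mod 40).

0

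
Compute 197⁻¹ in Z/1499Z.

662

1499 = 7·197 + 120
197 = 1·120 + 77
120 = 1·77 + 43
77 = 1·43 + 34
43 = 1·34 + 9
34 = 3·9 + 7
9 = 1·7 + 2
7 = 3·2 + 1
2 = 2·1 + 0
gcd(197, 1499) = 1, so the inverse exists.
Back-substitute for 1:
1 = 1·7 − 3·2
  = −3·9 + 4·7
  = 4·34 − 15·9
  = −15·43 + 19·34
  = 19·77 − 34·43
  = −34·120 + 53·77
  = 53·197 − 87·120
  = −87·1499 + 662·197
So 197⁻¹ ≡ 662 (mod 1499).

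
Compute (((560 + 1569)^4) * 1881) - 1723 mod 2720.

158

560 + 1569 = 2129
(2129)^4 ≡ 1 (mod 2720)
1 * 1881 = 1881
1881 - 1723 = 158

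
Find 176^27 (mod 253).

27 in binary is 11011, i.e. 27 = 16 + 8 + 2 + 1.
176^1 ≡ 176 (mod 253)
176^2 ≡ 176^2 = 30976 ≡ 110 (mod 253)
176^4 ≡ 110^2 = 12100 ≡ 209 (mod 253)
176^8 ≡ 209^2 = 43681 ≡ 165 (mod 253)
176^16 ≡ 165^2 = 27225 ≡ 154 (mod 253)
176^27 = 176^16 × 176^8 × 176^2 × 176^1 ≡ 154 × 165 × 110 × 176 (mod 253).
Accumulate the product:
154 × 165 = 25410 ≡ 110
110 × 110 = 12100 ≡ 209
209 × 176 = 36784 ≡ 99

99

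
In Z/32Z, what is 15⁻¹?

15

Apply the Euclidean algorithm and back-substitute:
32 = 2*15 + 2
15 = 7*2 + 1
2 = 2*1 + 0
gcd(15, 32) = 1, so the inverse exists.
Back-substitute for 1:
1 = 1*15 − 7*2
  = −7*32 + 15*15
So 15⁻¹ ≡ 15 (mod 32).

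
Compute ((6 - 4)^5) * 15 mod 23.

6 - 4 = 2
(2)^5 ≡ 9 (mod 23)
9 * 15 = 135 ≡ 20 (mod 23)

20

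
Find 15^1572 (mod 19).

11

1572 in binary is 11000100100, i.e. 1572 = 1024 + 512 + 32 + 4.
15^1 ≡ 15 (mod 19)
15^2 ≡ 15^2 = 225 ≡ 16 (mod 19)
15^4 ≡ 16^2 = 256 ≡ 9 (mod 19)
15^8 ≡ 9^2 = 81 ≡ 5 (mod 19)
15^16 ≡ 5^2 = 25 ≡ 6 (mod 19)
15^32 ≡ 6^2 = 36 ≡ 17 (mod 19)
15^64 ≡ 17^2 = 289 ≡ 4 (mod 19)
15^128 ≡ 4^2 = 16 (mod 19)
15^256 ≡ 16^2 = 256 ≡ 9 (mod 19)
15^512 ≡ 9^2 = 81 ≡ 5 (mod 19)
15^1024 ≡ 5^2 = 25 ≡ 6 (mod 19)
15^1572 = 15^1024 × 15^512 × 15^32 × 15^4 ≡ 6 × 5 × 17 × 9 (mod 19).
Accumulate the product:
6 × 5 = 30 ≡ 11
11 × 17 = 187 ≡ 16
16 × 9 = 144 ≡ 11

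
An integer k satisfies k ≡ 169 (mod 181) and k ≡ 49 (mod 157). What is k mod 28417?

27681

181⁻¹ mod 157: 181×72 ≡ 1 (mod 157), so 181⁻¹ ≡ 72.
k = 169 + 181×((49 − 169)×72 mod 157) = 169 + 181×152 = 27681.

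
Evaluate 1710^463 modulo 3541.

463 in binary is 111001111, i.e. 463 = 256 + 128 + 64 + 8 + 4 + 2 + 1.
1710^1 ≡ 1710 (mod 3541)
1710^2 ≡ 1710^2 = 2924100 ≡ 2775 (mod 3541)
1710^4 ≡ 2775^2 = 7700625 ≡ 2491 (mod 3541)
1710^8 ≡ 2491^2 = 6205081 ≡ 1249 (mod 3541)
1710^16 ≡ 1249^2 = 1560001 ≡ 1961 (mod 3541)
1710^32 ≡ 1961^2 = 3845521 ≡ 3536 (mod 3541)
1710^64 ≡ 3536^2 = 12503296 ≡ 25 (mod 3541)
1710^128 ≡ 25^2 = 625 (mod 3541)
1710^256 ≡ 625^2 = 390625 ≡ 1115 (mod 3541)
1710^463 = 1710^256 · 1710^128 · 1710^64 · 1710^8 · 1710^4 · 1710^2 · 1710^1 ≡ 1115 · 625 · 25 · 1249 · 2491 · 2775 · 1710 (mod 3541).
Accumulate the product:
1115 · 625 = 696875 ≡ 2839
2839 · 25 = 70975 ≡ 155
155 · 1249 = 193595 ≡ 2381
2381 · 2491 = 5931071 ≡ 3437
3437 · 2775 = 9537675 ≡ 1762
1762 · 1710 = 3013020 ≡ 3170

3170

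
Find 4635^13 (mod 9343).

13 in binary is 1101, i.e. 13 = 8 + 4 + 1.
4635^1 ≡ 4635 (mod 9343)
4635^2 ≡ 4635^2 = 21483225 ≡ 3668 (mod 9343)
4635^4 ≡ 3668^2 = 13454224 ≡ 304 (mod 9343)
4635^8 ≡ 304^2 = 92416 ≡ 8329 (mod 9343)
4635^13 = 4635^8 · 4635^4 · 4635^1 ≡ 8329 · 304 · 4635 (mod 9343).
Accumulate the product:
8329 · 304 = 2532016 ≡ 63
63 · 4635 = 292005 ≡ 2372

2372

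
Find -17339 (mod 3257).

-17339 = -6×3257 + 2203, so -17339 ≡ 2203 (mod 3257).

2203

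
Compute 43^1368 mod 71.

58

1368 in binary is 10101011000, i.e. 1368 = 1024 + 256 + 64 + 16 + 8.
43^1 ≡ 43 (mod 71)
43^2 ≡ 43^2 = 1849 ≡ 3 (mod 71)
43^4 ≡ 3^2 = 9 (mod 71)
43^8 ≡ 9^2 = 81 ≡ 10 (mod 71)
43^16 ≡ 10^2 = 100 ≡ 29 (mod 71)
43^32 ≡ 29^2 = 841 ≡ 60 (mod 71)
43^64 ≡ 60^2 = 3600 ≡ 50 (mod 71)
43^128 ≡ 50^2 = 2500 ≡ 15 (mod 71)
43^256 ≡ 15^2 = 225 ≡ 12 (mod 71)
43^512 ≡ 12^2 = 144 ≡ 2 (mod 71)
43^1024 ≡ 2^2 = 4 (mod 71)
43^1368 = 43^1024 * 43^256 * 43^64 * 43^16 * 43^8 ≡ 4 * 12 * 50 * 29 * 10 (mod 71).
Accumulate the product:
4 * 12 = 48
48 * 50 = 2400 ≡ 57
57 * 29 = 1653 ≡ 20
20 * 10 = 200 ≡ 58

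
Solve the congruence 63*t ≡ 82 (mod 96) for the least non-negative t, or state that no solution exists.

gcd(63, 96) = 3, and 3 does not divide 82.
So the congruence has no solution.

no solution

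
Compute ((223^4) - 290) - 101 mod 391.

101

(223)^4 ≡ 101 (mod 391)
101 - 290 = -189 ≡ 202 (mod 391)
202 - 101 = 101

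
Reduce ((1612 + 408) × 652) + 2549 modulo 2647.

1383

1612 + 408 = 2020
2020 × 652 = 1317040 ≡ 1481 (mod 2647)
1481 + 2549 = 4030 ≡ 1383 (mod 2647)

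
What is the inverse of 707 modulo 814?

213

By the extended Euclidean algorithm:
814 = 1*707 + 107
707 = 6*107 + 65
107 = 1*65 + 42
65 = 1*42 + 23
42 = 1*23 + 19
23 = 1*19 + 4
19 = 4*4 + 3
4 = 1*3 + 1
3 = 3*1 + 0
gcd(707, 814) = 1, so the inverse exists.
Back-substitute for 1:
1 = 1*4 − 1*3
  = −1*19 + 5*4
  = 5*23 − 6*19
  = −6*42 + 11*23
  = 11*65 − 17*42
  = −17*107 + 28*65
  = 28*707 − 185*107
  = −185*814 + 213*707
So 707⁻¹ ≡ 213 (mod 814).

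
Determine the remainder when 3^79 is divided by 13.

Compute successive squares:
79 in binary is 1001111, i.e. 79 = 64 + 8 + 4 + 2 + 1.
3^1 ≡ 3 (mod 13)
3^2 ≡ 3^2 = 9 (mod 13)
3^4 ≡ 9^2 = 81 ≡ 3 (mod 13)
3^8 ≡ 3^2 = 9 (mod 13)
3^16 ≡ 9^2 = 81 ≡ 3 (mod 13)
3^32 ≡ 3^2 = 9 (mod 13)
3^64 ≡ 9^2 = 81 ≡ 3 (mod 13)
3^79 = 3^64 * 3^8 * 3^4 * 3^2 * 3^1 ≡ 3 * 9 * 3 * 9 * 3 (mod 13).
Accumulate the product:
3 * 9 = 27 ≡ 1
1 * 3 = 3
3 * 9 = 27 ≡ 1
1 * 3 = 3

3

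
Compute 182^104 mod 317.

121

By square-and-multiply:
104 in binary is 1101000, i.e. 104 = 64 + 32 + 8.
182^1 ≡ 182 (mod 317)
182^2 ≡ 182^2 = 33124 ≡ 156 (mod 317)
182^4 ≡ 156^2 = 24336 ≡ 244 (mod 317)
182^8 ≡ 244^2 = 59536 ≡ 257 (mod 317)
182^16 ≡ 257^2 = 66049 ≡ 113 (mod 317)
182^32 ≡ 113^2 = 12769 ≡ 89 (mod 317)
182^64 ≡ 89^2 = 7921 ≡ 313 (mod 317)
182^104 = 182^64 * 182^32 * 182^8 ≡ 313 * 89 * 257 (mod 317).
Accumulate the product:
313 * 89 = 27857 ≡ 278
278 * 257 = 71446 ≡ 121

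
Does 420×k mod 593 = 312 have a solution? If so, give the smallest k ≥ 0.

gcd(420, 593) = 1, so a unique solution mod 593 exists.
420⁻¹ ≡ 569 (mod 593).
k ≡ 569×312 ≡ 221 (mod 593).

221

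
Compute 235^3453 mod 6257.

5680

Using repeated squaring:
3453 in binary is 110101111101, i.e. 3453 = 2048 + 1024 + 256 + 64 + 32 + 16 + 8 + 4 + 1.
235^1 ≡ 235 (mod 6257)
235^2 ≡ 235^2 = 55225 ≡ 5169 (mod 6257)
235^4 ≡ 5169^2 = 26718561 ≡ 1171 (mod 6257)
235^8 ≡ 1171^2 = 1371241 ≡ 958 (mod 6257)
235^16 ≡ 958^2 = 917764 ≡ 4242 (mod 6257)
235^32 ≡ 4242^2 = 17994564 ≡ 5689 (mod 6257)
235^64 ≡ 5689^2 = 32364721 ≡ 3517 (mod 6257)
235^128 ≡ 3517^2 = 12369289 ≡ 5457 (mod 6257)
235^256 ≡ 5457^2 = 29778849 ≡ 1786 (mod 6257)
235^512 ≡ 1786^2 = 3189796 ≡ 4983 (mod 6257)
235^1024 ≡ 4983^2 = 24830289 ≡ 2513 (mod 6257)
235^2048 ≡ 2513^2 = 6315169 ≡ 1856 (mod 6257)
235^3453 = 235^2048 · 235^1024 · 235^256 · 235^64 · 235^32 · 235^16 · 235^8 · 235^4 · 235^1 ≡ 1856 · 2513 · 1786 · 3517 · 5689 · 4242 · 958 · 1171 · 235 (mod 6257).
Accumulate the product:
1856 · 2513 = 4664128 ≡ 2663
2663 · 1786 = 4756118 ≡ 798
798 · 3517 = 2806566 ≡ 3430
3430 · 5689 = 19513270 ≡ 3944
3944 · 4242 = 16730448 ≡ 5487
5487 · 958 = 5256546 ≡ 666
666 · 1171 = 779886 ≡ 4018
4018 · 235 = 944230 ≡ 5680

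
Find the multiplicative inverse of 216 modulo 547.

195

Run the extended Euclidean algorithm:
547 = 2*216 + 115
216 = 1*115 + 101
115 = 1*101 + 14
101 = 7*14 + 3
14 = 4*3 + 2
3 = 1*2 + 1
2 = 2*1 + 0
gcd(216, 547) = 1, so the inverse exists.
Back-substitute for 1:
1 = 1*3 − 1*2
  = −1*14 + 5*3
  = 5*101 − 36*14
  = −36*115 + 41*101
  = 41*216 − 77*115
  = −77*547 + 195*216
So 216⁻¹ ≡ 195 (mod 547).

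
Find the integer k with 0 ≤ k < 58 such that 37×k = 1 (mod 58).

11

Run the extended Euclidean algorithm:
58 = 1·37 + 21
37 = 1·21 + 16
21 = 1·16 + 5
16 = 3·5 + 1
5 = 5·1 + 0
gcd(37, 58) = 1, so the inverse exists.
Back-substitute for 1:
1 = 1·16 − 3·5
  = −3·21 + 4·16
  = 4·37 − 7·21
  = −7·58 + 11·37
So 37⁻¹ ≡ 11 (mod 58).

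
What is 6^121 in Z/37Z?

Compute successive squares:
6^1 ≡ 6 (mod 37)
6^2 ≡ 6^2 = 36 (mod 37)
6^4 ≡ 36^2 = 1296 ≡ 1 (mod 37)
6^8 ≡ 1^2 = 1 (mod 37)
6^16 ≡ 1^2 = 1 (mod 37)
6^32 ≡ 1^2 = 1 (mod 37)
6^64 ≡ 1^2 = 1 (mod 37)
6^121 = 6^64 × 6^32 × 6^16 × 6^8 × 6^1 ≡ 1 × 1 × 1 × 1 × 6 (mod 37).
Accumulate the product:
1 × 1 = 1
1 × 1 = 1
1 × 1 = 1
1 × 6 = 6

6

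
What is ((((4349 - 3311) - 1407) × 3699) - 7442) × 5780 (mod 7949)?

4349 - 3311 = 1038
1038 - 1407 = -369 ≡ 7580 (mod 7949)
7580 × 3699 = 28038420 ≡ 2297 (mod 7949)
2297 - 7442 = -5145 ≡ 2804 (mod 7949)
2804 × 5780 = 16207120 ≡ 7058 (mod 7949)

7058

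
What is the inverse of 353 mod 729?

95

By the extended Euclidean algorithm:
729 = 2·353 + 23
353 = 15·23 + 8
23 = 2·8 + 7
8 = 1·7 + 1
7 = 7·1 + 0
gcd(353, 729) = 1, so the inverse exists.
Back-substitute for 1:
1 = 1·8 − 1·7
  = −1·23 + 3·8
  = 3·353 − 46·23
  = −46·729 + 95·353
So 353⁻¹ ≡ 95 (mod 729).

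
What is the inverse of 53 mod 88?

By the extended Euclidean algorithm:
88 = 1·53 + 35
53 = 1·35 + 18
35 = 1·18 + 17
18 = 1·17 + 1
17 = 17·1 + 0
gcd(53, 88) = 1, so the inverse exists.
Bézout: 1 = −3·88 + 5·53.
So 53⁻¹ ≡ 5 (mod 88).

5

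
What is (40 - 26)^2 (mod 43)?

24

40 - 26 = 14
(14)^2 ≡ 24 (mod 43)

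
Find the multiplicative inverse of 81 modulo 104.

9

104 = 1·81 + 23
81 = 3·23 + 12
23 = 1·12 + 11
12 = 1·11 + 1
11 = 11·1 + 0
gcd(81, 104) = 1, so the inverse exists.
Bézout: 1 = −7·104 + 9·81.
So 81⁻¹ ≡ 9 (mod 104).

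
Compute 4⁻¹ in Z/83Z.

Apply the Euclidean algorithm and back-substitute:
83 = 20·4 + 3
4 = 1·3 + 1
3 = 3·1 + 0
gcd(4, 83) = 1, so the inverse exists.
Back-substitute for 1:
1 = 1·4 − 1·3
  = −1·83 + 21·4
So 4⁻¹ ≡ 21 (mod 83).

21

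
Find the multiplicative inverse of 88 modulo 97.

By the extended Euclidean algorithm:
97 = 1·88 + 9
88 = 9·9 + 7
9 = 1·7 + 2
7 = 3·2 + 1
2 = 2·1 + 0
gcd(88, 97) = 1, so the inverse exists.
Bézout: 1 = −39·97 + 43·88.
So 88⁻¹ ≡ 43 (mod 97).

43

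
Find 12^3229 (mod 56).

Compute successive squares:
3229 in binary is 110010011101, i.e. 3229 = 2048 + 1024 + 128 + 16 + 8 + 4 + 1.
12^1 ≡ 12 (mod 56)
12^2 ≡ 12^2 = 144 ≡ 32 (mod 56)
12^4 ≡ 32^2 = 1024 ≡ 16 (mod 56)
12^8 ≡ 16^2 = 256 ≡ 32 (mod 56)
12^16 ≡ 32^2 = 1024 ≡ 16 (mod 56)
12^32 ≡ 16^2 = 256 ≡ 32 (mod 56)
12^64 ≡ 32^2 = 1024 ≡ 16 (mod 56)
12^128 ≡ 16^2 = 256 ≡ 32 (mod 56)
12^256 ≡ 32^2 = 1024 ≡ 16 (mod 56)
12^512 ≡ 16^2 = 256 ≡ 32 (mod 56)
12^1024 ≡ 32^2 = 1024 ≡ 16 (mod 56)
12^2048 ≡ 16^2 = 256 ≡ 32 (mod 56)
12^3229 = 12^2048 × 12^1024 × 12^128 × 12^16 × 12^8 × 12^4 × 12^1 ≡ 32 × 16 × 32 × 16 × 32 × 16 × 12 (mod 56).
Accumulate the product:
32 × 16 = 512 ≡ 8
8 × 32 = 256 ≡ 32
32 × 16 = 512 ≡ 8
8 × 32 = 256 ≡ 32
32 × 16 = 512 ≡ 8
8 × 12 = 96 ≡ 40

40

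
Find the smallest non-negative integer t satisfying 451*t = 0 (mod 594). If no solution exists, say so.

gcd(451, 594) = 11, and 11 | 0, so solutions exist.
Divide through by 11: 41*t ≡ 0 (mod 54).
41⁻¹ ≡ 29 (mod 54).
t ≡ 29*0 ≡ 0 (mod 54).
The smallest non-negative solution is t = 0.

0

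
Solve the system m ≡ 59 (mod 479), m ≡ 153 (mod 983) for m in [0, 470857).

203634

479⁻¹ mod 983: 479·747 ≡ 1 (mod 983), so 479⁻¹ ≡ 747.
m = 59 + 479·((153 − 59)·747 mod 983) = 59 + 479·425 = 203634.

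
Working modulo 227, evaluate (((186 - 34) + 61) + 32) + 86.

186 - 34 = 152
152 + 61 = 213
213 + 32 = 245 ≡ 18 (mod 227)
18 + 86 = 104

104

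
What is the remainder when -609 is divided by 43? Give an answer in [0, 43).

36

-609 = -15×43 + 36, so -609 ≡ 36 (mod 43).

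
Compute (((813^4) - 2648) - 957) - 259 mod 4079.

903

(813)^4 ≡ 688 (mod 4079)
688 - 2648 = -1960 ≡ 2119 (mod 4079)
2119 - 957 = 1162
1162 - 259 = 903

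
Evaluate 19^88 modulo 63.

37

By square-and-multiply:
88 in binary is 1011000, i.e. 88 = 64 + 16 + 8.
19^1 ≡ 19 (mod 63)
19^2 ≡ 19^2 = 361 ≡ 46 (mod 63)
19^4 ≡ 46^2 = 2116 ≡ 37 (mod 63)
19^8 ≡ 37^2 = 1369 ≡ 46 (mod 63)
19^16 ≡ 46^2 = 2116 ≡ 37 (mod 63)
19^32 ≡ 37^2 = 1369 ≡ 46 (mod 63)
19^64 ≡ 46^2 = 2116 ≡ 37 (mod 63)
19^88 = 19^64 * 19^16 * 19^8 ≡ 37 * 37 * 46 (mod 63).
Accumulate the product:
37 * 37 = 1369 ≡ 46
46 * 46 = 2116 ≡ 37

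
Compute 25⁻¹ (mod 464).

Run the extended Euclidean algorithm:
464 = 18*25 + 14
25 = 1*14 + 11
14 = 1*11 + 3
11 = 3*3 + 2
3 = 1*2 + 1
2 = 2*1 + 0
gcd(25, 464) = 1, so the inverse exists.
Back-substitute for 1:
1 = 1*3 − 1*2
  = −1*11 + 4*3
  = 4*14 − 5*11
  = −5*25 + 9*14
  = 9*464 − 167*25
So 25⁻¹ ≡ −167 ≡ 297 (mod 464).

297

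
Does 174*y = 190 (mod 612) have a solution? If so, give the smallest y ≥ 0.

gcd(174, 612) = 6, and 6 does not divide 190.
So the congruence has no solution.

no solution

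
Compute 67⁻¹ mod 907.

By the extended Euclidean algorithm:
907 = 13×67 + 36
67 = 1×36 + 31
36 = 1×31 + 5
31 = 6×5 + 1
5 = 5×1 + 0
gcd(67, 907) = 1, so the inverse exists.
Bézout: 1 = −13×907 + 176×67.
So 67⁻¹ ≡ 176 (mod 907).

176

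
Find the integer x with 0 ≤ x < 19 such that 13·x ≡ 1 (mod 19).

19 = 1×13 + 6
13 = 2×6 + 1
6 = 6×1 + 0
gcd(13, 19) = 1, so the inverse exists.
Bézout: 1 = −2×19 + 3×13.
So 13⁻¹ ≡ 3 (mod 19).

3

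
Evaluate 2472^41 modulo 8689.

4741

41 in binary is 101001, i.e. 41 = 32 + 8 + 1.
2472^1 ≡ 2472 (mod 8689)
2472^2 ≡ 2472^2 = 6110784 ≡ 2417 (mod 8689)
2472^4 ≡ 2417^2 = 5841889 ≡ 2881 (mod 8689)
2472^8 ≡ 2881^2 = 8300161 ≡ 2166 (mod 8689)
2472^16 ≡ 2166^2 = 4691556 ≡ 8185 (mod 8689)
2472^32 ≡ 8185^2 = 66994225 ≡ 2035 (mod 8689)
2472^41 = 2472^32 · 2472^8 · 2472^1 ≡ 2035 · 2166 · 2472 (mod 8689).
Accumulate the product:
2035 · 2166 = 4407810 ≡ 2487
2487 · 2472 = 6147864 ≡ 4741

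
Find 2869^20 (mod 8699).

Compute successive squares:
2869^1 ≡ 2869 (mod 8699)
2869^2 ≡ 2869^2 = 8231161 ≡ 1907 (mod 8699)
2869^4 ≡ 1907^2 = 3636649 ≡ 467 (mod 8699)
2869^8 ≡ 467^2 = 218089 ≡ 614 (mod 8699)
2869^16 ≡ 614^2 = 376996 ≡ 2939 (mod 8699)
2869^20 = 2869^16 · 2869^4 ≡ 2939 · 467 (mod 8699).
2939 · 467 = 1372513 ≡ 6770 (mod 8699).

6770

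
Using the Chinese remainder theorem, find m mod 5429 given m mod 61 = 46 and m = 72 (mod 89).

4255

61⁻¹ mod 89: 61·54 ≡ 1 (mod 89), so 61⁻¹ ≡ 54.
m = 46 + 61·((72 − 46)·54 mod 89) = 46 + 61·69 = 4255.
Check: 4255 mod 61 = 46, 4255 mod 89 = 72. ✓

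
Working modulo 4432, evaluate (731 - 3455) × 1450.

731 - 3455 = -2724 ≡ 1708 (mod 4432)
1708 × 1450 = 2476600 ≡ 3544 (mod 4432)

3544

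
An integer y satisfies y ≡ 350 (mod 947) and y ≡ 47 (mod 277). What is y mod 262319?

947⁻¹ mod 277: 947×160 ≡ 1 (mod 277), so 947⁻¹ ≡ 160.
y = 350 + 947×((47 − 350)×160 mod 277) = 350 + 947×272 = 257934.

257934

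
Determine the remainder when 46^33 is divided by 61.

41

Using repeated squaring:
46^1 ≡ 46 (mod 61)
46^2 ≡ 46^2 = 2116 ≡ 42 (mod 61)
46^4 ≡ 42^2 = 1764 ≡ 56 (mod 61)
46^8 ≡ 56^2 = 3136 ≡ 25 (mod 61)
46^16 ≡ 25^2 = 625 ≡ 15 (mod 61)
46^32 ≡ 15^2 = 225 ≡ 42 (mod 61)
46^33 = 46^32 * 46^1 ≡ 42 * 46 (mod 61).
42 * 46 = 1932 ≡ 41 (mod 61).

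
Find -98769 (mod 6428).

4079

-98769 = -16*6428 + 4079, so -98769 ≡ 4079 (mod 6428).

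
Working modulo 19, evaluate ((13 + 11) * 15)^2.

1

13 + 11 = 24 ≡ 5 (mod 19)
5 * 15 = 75 ≡ 18 (mod 19)
(18)^2 ≡ 1 (mod 19)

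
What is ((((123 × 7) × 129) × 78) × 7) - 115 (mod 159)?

5

123 × 7 = 861 ≡ 66 (mod 159)
66 × 129 = 8514 ≡ 87 (mod 159)
87 × 78 = 6786 ≡ 108 (mod 159)
108 × 7 = 756 ≡ 120 (mod 159)
120 - 115 = 5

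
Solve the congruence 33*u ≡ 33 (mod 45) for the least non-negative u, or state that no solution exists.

gcd(33, 45) = 3, and 3 | 33, so solutions exist.
Divide through by 3: 11*u mod 15 = 11.
11⁻¹ ≡ 11 (mod 15).
u ≡ 11*11 ≡ 1 (mod 15).
The smallest non-negative solution is u = 1.

1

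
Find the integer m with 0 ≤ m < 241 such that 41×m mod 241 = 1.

194

Apply the Euclidean algorithm and back-substitute:
241 = 5*41 + 36
41 = 1*36 + 5
36 = 7*5 + 1
5 = 5*1 + 0
gcd(41, 241) = 1, so the inverse exists.
Back-substitute for 1:
1 = 1*36 − 7*5
  = −7*41 + 8*36
  = 8*241 − 47*41
So 41⁻¹ ≡ −47 ≡ 194 (mod 241).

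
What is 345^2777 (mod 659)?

526

By square-and-multiply:
345^1 ≡ 345 (mod 659)
345^2 ≡ 345^2 = 119025 ≡ 405 (mod 659)
345^4 ≡ 405^2 = 164025 ≡ 593 (mod 659)
345^8 ≡ 593^2 = 351649 ≡ 402 (mod 659)
345^16 ≡ 402^2 = 161604 ≡ 149 (mod 659)
345^32 ≡ 149^2 = 22201 ≡ 454 (mod 659)
345^64 ≡ 454^2 = 206116 ≡ 508 (mod 659)
345^128 ≡ 508^2 = 258064 ≡ 395 (mod 659)
345^256 ≡ 395^2 = 156025 ≡ 501 (mod 659)
345^512 ≡ 501^2 = 251001 ≡ 581 (mod 659)
345^1024 ≡ 581^2 = 337561 ≡ 153 (mod 659)
345^2048 ≡ 153^2 = 23409 ≡ 344 (mod 659)
345^2777 = 345^2048 × 345^512 × 345^128 × 345^64 × 345^16 × 345^8 × 345^1 ≡ 344 × 581 × 395 × 508 × 149 × 402 × 345 (mod 659).
Accumulate the product:
344 × 581 = 199864 ≡ 187
187 × 395 = 73865 ≡ 57
57 × 508 = 28956 ≡ 619
619 × 149 = 92231 ≡ 630
630 × 402 = 253260 ≡ 204
204 × 345 = 70380 ≡ 526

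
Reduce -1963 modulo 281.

4

-1963 = -7*281 + 4, so -1963 ≡ 4 (mod 281).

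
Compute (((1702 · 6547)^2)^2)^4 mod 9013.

1702 · 6547 = 11142994 ≡ 2926 (mod 9013)
(2926)^2 ≡ 8139 (mod 9013)
(8139)^2 ≡ 6784 (mod 9013)
(6784)^4 ≡ 6809 (mod 9013)

6809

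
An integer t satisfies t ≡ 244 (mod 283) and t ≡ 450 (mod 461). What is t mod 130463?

283⁻¹ mod 461: 283·101 ≡ 1 (mod 461), so 283⁻¹ ≡ 101.
t = 244 + 283·((450 − 244)·101 mod 461) = 244 + 283·61 = 17507.
Check: 17507 mod 283 = 244, 17507 mod 461 = 450. ✓

17507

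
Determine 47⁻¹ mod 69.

47

69 = 1·47 + 22
47 = 2·22 + 3
22 = 7·3 + 1
3 = 3·1 + 0
gcd(47, 69) = 1, so the inverse exists.
Back-substitute for 1:
1 = 1·22 − 7·3
  = −7·47 + 15·22
  = 15·69 − 22·47
So 47⁻¹ ≡ −22 ≡ 47 (mod 69).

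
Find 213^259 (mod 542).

Compute successive squares:
259 in binary is 100000011, i.e. 259 = 256 + 2 + 1.
213^1 ≡ 213 (mod 542)
213^2 ≡ 213^2 = 45369 ≡ 383 (mod 542)
213^4 ≡ 383^2 = 146689 ≡ 349 (mod 542)
213^8 ≡ 349^2 = 121801 ≡ 393 (mod 542)
213^16 ≡ 393^2 = 154449 ≡ 521 (mod 542)
213^32 ≡ 521^2 = 271441 ≡ 441 (mod 542)
213^64 ≡ 441^2 = 194481 ≡ 445 (mod 542)
213^128 ≡ 445^2 = 198025 ≡ 195 (mod 542)
213^256 ≡ 195^2 = 38025 ≡ 85 (mod 542)
213^259 = 213^256 · 213^2 · 213^1 ≡ 85 · 383 · 213 (mod 542).
Accumulate the product:
85 · 383 = 32555 ≡ 35
35 · 213 = 7455 ≡ 409

409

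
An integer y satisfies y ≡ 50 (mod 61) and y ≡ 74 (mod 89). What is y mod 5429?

3100

61⁻¹ mod 89: 61×54 ≡ 1 (mod 89), so 61⁻¹ ≡ 54.
y = 50 + 61×((74 − 50)×54 mod 89) = 50 + 61×50 = 3100.
Check: 3100 mod 61 = 50, 3100 mod 89 = 74. ✓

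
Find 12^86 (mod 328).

86 in binary is 1010110, i.e. 86 = 64 + 16 + 4 + 2.
12^1 ≡ 12 (mod 328)
12^2 ≡ 12^2 = 144 (mod 328)
12^4 ≡ 144^2 = 20736 ≡ 72 (mod 328)
12^8 ≡ 72^2 = 5184 ≡ 264 (mod 328)
12^16 ≡ 264^2 = 69696 ≡ 160 (mod 328)
12^32 ≡ 160^2 = 25600 ≡ 16 (mod 328)
12^64 ≡ 16^2 = 256 (mod 328)
12^86 = 12^64 × 12^16 × 12^4 × 12^2 ≡ 256 × 160 × 72 × 144 (mod 328).
Accumulate the product:
256 × 160 = 40960 ≡ 288
288 × 72 = 20736 ≡ 72
72 × 144 = 10368 ≡ 200

200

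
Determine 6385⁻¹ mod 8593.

4674

Run the extended Euclidean algorithm:
8593 = 1*6385 + 2208
6385 = 2*2208 + 1969
2208 = 1*1969 + 239
1969 = 8*239 + 57
239 = 4*57 + 11
57 = 5*11 + 2
11 = 5*2 + 1
2 = 2*1 + 0
gcd(6385, 8593) = 1, so the inverse exists.
Back-substitute for 1:
1 = 1*11 − 5*2
  = −5*57 + 26*11
  = 26*239 − 109*57
  = −109*1969 + 898*239
  = 898*2208 − 1007*1969
  = −1007*6385 + 2912*2208
  = 2912*8593 − 3919*6385
So 6385⁻¹ ≡ −3919 ≡ 4674 (mod 8593).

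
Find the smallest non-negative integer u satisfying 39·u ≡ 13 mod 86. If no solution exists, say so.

29

gcd(39, 86) = 1, so a unique solution mod 86 exists.
39⁻¹ ≡ 75 (mod 86).
u ≡ 75·13 ≡ 29 (mod 86).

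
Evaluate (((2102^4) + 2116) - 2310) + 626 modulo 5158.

670

(2102)^4 ≡ 238 (mod 5158)
238 + 2116 = 2354
2354 - 2310 = 44
44 + 626 = 670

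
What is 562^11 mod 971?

617

Compute successive squares:
11 in binary is 1011, i.e. 11 = 8 + 2 + 1.
562^1 ≡ 562 (mod 971)
562^2 ≡ 562^2 = 315844 ≡ 269 (mod 971)
562^4 ≡ 269^2 = 72361 ≡ 507 (mod 971)
562^8 ≡ 507^2 = 257049 ≡ 705 (mod 971)
562^11 = 562^8 × 562^2 × 562^1 ≡ 705 × 269 × 562 (mod 971).
Accumulate the product:
705 × 269 = 189645 ≡ 300
300 × 562 = 168600 ≡ 617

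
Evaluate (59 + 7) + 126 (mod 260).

192

59 + 7 = 66
66 + 126 = 192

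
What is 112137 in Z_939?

396

112137 = 119*939 + 396, so 112137 ≡ 396 (mod 939).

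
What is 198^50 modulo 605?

50 in binary is 110010, i.e. 50 = 32 + 16 + 2.
198^1 ≡ 198 (mod 605)
198^2 ≡ 198^2 = 39204 ≡ 484 (mod 605)
198^4 ≡ 484^2 = 234256 ≡ 121 (mod 605)
198^8 ≡ 121^2 = 14641 ≡ 121 (mod 605)
198^16 ≡ 121^2 = 14641 ≡ 121 (mod 605)
198^32 ≡ 121^2 = 14641 ≡ 121 (mod 605)
198^50 = 198^32 · 198^16 · 198^2 ≡ 121 · 121 · 484 (mod 605).
Accumulate the product:
121 · 121 = 14641 ≡ 121
121 · 484 = 58564 ≡ 484

484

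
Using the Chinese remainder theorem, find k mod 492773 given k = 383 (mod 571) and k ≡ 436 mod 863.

410361

571⁻¹ mod 863: 571*730 ≡ 1 (mod 863), so 571⁻¹ ≡ 730.
k = 383 + 571*((436 − 383)*730 mod 863) = 383 + 571*718 = 410361.
Check: 410361 mod 571 = 383, 410361 mod 863 = 436. ✓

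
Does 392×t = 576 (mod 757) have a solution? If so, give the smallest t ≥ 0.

gcd(392, 757) = 1, so a unique solution mod 757 exists.
392⁻¹ ≡ 701 (mod 757).
t ≡ 701×576 ≡ 295 (mod 757).

295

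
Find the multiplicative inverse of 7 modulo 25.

Apply the Euclidean algorithm and back-substitute:
25 = 3×7 + 4
7 = 1×4 + 3
4 = 1×3 + 1
3 = 3×1 + 0
gcd(7, 25) = 1, so the inverse exists.
Bézout: 1 = 2×25 − 7×7.
So 7⁻¹ ≡ −7 ≡ 18 (mod 25).

18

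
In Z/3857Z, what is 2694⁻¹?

2484

Run the extended Euclidean algorithm:
3857 = 1*2694 + 1163
2694 = 2*1163 + 368
1163 = 3*368 + 59
368 = 6*59 + 14
59 = 4*14 + 3
14 = 4*3 + 2
3 = 1*2 + 1
2 = 2*1 + 0
gcd(2694, 3857) = 1, so the inverse exists.
Bézout: 1 = 959*3857 − 1373*2694.
So 2694⁻¹ ≡ −1373 ≡ 2484 (mod 3857).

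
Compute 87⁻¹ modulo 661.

38

By the extended Euclidean algorithm:
661 = 7×87 + 52
87 = 1×52 + 35
52 = 1×35 + 17
35 = 2×17 + 1
17 = 17×1 + 0
gcd(87, 661) = 1, so the inverse exists.
Back-substitute for 1:
1 = 1×35 − 2×17
  = −2×52 + 3×35
  = 3×87 − 5×52
  = −5×661 + 38×87
So 87⁻¹ ≡ 38 (mod 661).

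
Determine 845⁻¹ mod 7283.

3732

By the extended Euclidean algorithm:
7283 = 8·845 + 523
845 = 1·523 + 322
523 = 1·322 + 201
322 = 1·201 + 121
201 = 1·121 + 80
121 = 1·80 + 41
80 = 1·41 + 39
41 = 1·39 + 2
39 = 19·2 + 1
2 = 2·1 + 0
gcd(845, 7283) = 1, so the inverse exists.
Back-substitute for 1:
1 = 1·39 − 19·2
  = −19·41 + 20·39
  = 20·80 − 39·41
  = −39·121 + 59·80
  = 59·201 − 98·121
  = −98·322 + 157·201
  = 157·523 − 255·322
  = −255·845 + 412·523
  = 412·7283 − 3551·845
So 845⁻¹ ≡ −3551 ≡ 3732 (mod 7283).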